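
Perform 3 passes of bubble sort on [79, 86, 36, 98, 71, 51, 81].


Initial: [79, 86, 36, 98, 71, 51, 81]
Pass 1: [79, 36, 86, 71, 51, 81, 98] (4 swaps)
Pass 2: [36, 79, 71, 51, 81, 86, 98] (4 swaps)
Pass 3: [36, 71, 51, 79, 81, 86, 98] (2 swaps)

After 3 passes: [36, 71, 51, 79, 81, 86, 98]


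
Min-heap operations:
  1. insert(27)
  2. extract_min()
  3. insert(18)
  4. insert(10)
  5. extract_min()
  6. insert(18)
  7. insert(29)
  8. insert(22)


insert(27) -> [27]
extract_min()->27, []
insert(18) -> [18]
insert(10) -> [10, 18]
extract_min()->10, [18]
insert(18) -> [18, 18]
insert(29) -> [18, 18, 29]
insert(22) -> [18, 18, 29, 22]

Final heap: [18, 18, 29, 22]


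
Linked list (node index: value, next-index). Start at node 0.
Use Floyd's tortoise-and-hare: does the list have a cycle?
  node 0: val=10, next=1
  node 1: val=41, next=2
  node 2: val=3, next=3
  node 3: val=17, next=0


Floyd's tortoise (slow, +1) and hare (fast, +2):
  init: slow=0, fast=0
  step 1: slow=1, fast=2
  step 2: slow=2, fast=0
  step 3: slow=3, fast=2
  step 4: slow=0, fast=0
  slow == fast at node 0: cycle detected

Cycle: yes


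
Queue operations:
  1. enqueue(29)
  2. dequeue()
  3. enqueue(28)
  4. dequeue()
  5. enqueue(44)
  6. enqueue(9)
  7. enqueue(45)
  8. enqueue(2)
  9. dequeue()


enqueue(29) -> [29]
dequeue()->29, []
enqueue(28) -> [28]
dequeue()->28, []
enqueue(44) -> [44]
enqueue(9) -> [44, 9]
enqueue(45) -> [44, 9, 45]
enqueue(2) -> [44, 9, 45, 2]
dequeue()->44, [9, 45, 2]

Final queue: [9, 45, 2]


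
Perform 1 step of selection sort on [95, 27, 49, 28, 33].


Initial: [95, 27, 49, 28, 33]
Step 1: min=27 at 1
  Swap: [27, 95, 49, 28, 33]

After 1 step: [27, 95, 49, 28, 33]


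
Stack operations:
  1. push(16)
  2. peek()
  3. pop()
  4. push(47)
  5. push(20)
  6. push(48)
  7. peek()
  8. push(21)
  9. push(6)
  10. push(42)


push(16) -> [16]
peek()->16
pop()->16, []
push(47) -> [47]
push(20) -> [47, 20]
push(48) -> [47, 20, 48]
peek()->48
push(21) -> [47, 20, 48, 21]
push(6) -> [47, 20, 48, 21, 6]
push(42) -> [47, 20, 48, 21, 6, 42]

Final stack: [47, 20, 48, 21, 6, 42]


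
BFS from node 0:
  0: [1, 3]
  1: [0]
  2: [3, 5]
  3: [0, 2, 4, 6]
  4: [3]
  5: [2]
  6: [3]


Visit 0, enqueue [1, 3]
Visit 1, enqueue []
Visit 3, enqueue [2, 4, 6]
Visit 2, enqueue [5]
Visit 4, enqueue []
Visit 6, enqueue []
Visit 5, enqueue []

BFS order: [0, 1, 3, 2, 4, 6, 5]


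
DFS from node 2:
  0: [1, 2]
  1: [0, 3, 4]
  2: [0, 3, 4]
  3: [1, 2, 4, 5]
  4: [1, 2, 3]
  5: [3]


Visit 2, push [4, 3, 0]
Visit 0, push [1]
Visit 1, push [4, 3]
Visit 3, push [5, 4]
Visit 4, push []
Visit 5, push []

DFS order: [2, 0, 1, 3, 4, 5]


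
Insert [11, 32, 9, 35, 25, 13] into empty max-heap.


Insert 11: [11]
Insert 32: [32, 11]
Insert 9: [32, 11, 9]
Insert 35: [35, 32, 9, 11]
Insert 25: [35, 32, 9, 11, 25]
Insert 13: [35, 32, 13, 11, 25, 9]

Final heap: [35, 32, 13, 11, 25, 9]


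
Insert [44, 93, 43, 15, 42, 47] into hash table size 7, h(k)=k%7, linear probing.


Insert 44: h=2 -> slot 2
Insert 93: h=2, 1 probes -> slot 3
Insert 43: h=1 -> slot 1
Insert 15: h=1, 3 probes -> slot 4
Insert 42: h=0 -> slot 0
Insert 47: h=5 -> slot 5

Table: [42, 43, 44, 93, 15, 47, None]


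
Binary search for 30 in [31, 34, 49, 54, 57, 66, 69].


Step 1: lo=0, hi=6, mid=3, val=54
Step 2: lo=0, hi=2, mid=1, val=34
Step 3: lo=0, hi=0, mid=0, val=31

Not found


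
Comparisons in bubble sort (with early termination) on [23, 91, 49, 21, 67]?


Algorithm: bubble sort (with early termination)
Input: [23, 91, 49, 21, 67]
Sorted: [21, 23, 49, 67, 91]

10


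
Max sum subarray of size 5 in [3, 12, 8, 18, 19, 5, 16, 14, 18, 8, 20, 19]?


[0:5]: 60
[1:6]: 62
[2:7]: 66
[3:8]: 72
[4:9]: 72
[5:10]: 61
[6:11]: 76
[7:12]: 79

Max: 79 at [7:12]


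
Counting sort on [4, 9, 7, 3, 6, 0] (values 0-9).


Input: [4, 9, 7, 3, 6, 0]
Counts: [1, 0, 0, 1, 1, 0, 1, 1, 0, 1]

Sorted: [0, 3, 4, 6, 7, 9]


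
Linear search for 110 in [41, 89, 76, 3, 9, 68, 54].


i=0: 41!=110
i=1: 89!=110
i=2: 76!=110
i=3: 3!=110
i=4: 9!=110
i=5: 68!=110
i=6: 54!=110

Not found, 7 comps


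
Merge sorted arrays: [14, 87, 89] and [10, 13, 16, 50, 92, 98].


Take 10 from B
Take 13 from B
Take 14 from A
Take 16 from B
Take 50 from B
Take 87 from A
Take 89 from A

Merged: [10, 13, 14, 16, 50, 87, 89, 92, 98]


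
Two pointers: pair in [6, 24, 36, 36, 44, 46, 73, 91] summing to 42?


lo=0(6)+hi=7(91)=97
lo=0(6)+hi=6(73)=79
lo=0(6)+hi=5(46)=52
lo=0(6)+hi=4(44)=50
lo=0(6)+hi=3(36)=42

Yes: 6+36=42


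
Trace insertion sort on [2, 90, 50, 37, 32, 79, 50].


Initial: [2, 90, 50, 37, 32, 79, 50]
Insert 90: [2, 90, 50, 37, 32, 79, 50]
Insert 50: [2, 50, 90, 37, 32, 79, 50]
Insert 37: [2, 37, 50, 90, 32, 79, 50]
Insert 32: [2, 32, 37, 50, 90, 79, 50]
Insert 79: [2, 32, 37, 50, 79, 90, 50]
Insert 50: [2, 32, 37, 50, 50, 79, 90]

Sorted: [2, 32, 37, 50, 50, 79, 90]


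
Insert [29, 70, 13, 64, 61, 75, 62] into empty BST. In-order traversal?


Insert 29: root
Insert 70: R from 29
Insert 13: L from 29
Insert 64: R from 29 -> L from 70
Insert 61: R from 29 -> L from 70 -> L from 64
Insert 75: R from 29 -> R from 70
Insert 62: R from 29 -> L from 70 -> L from 64 -> R from 61

In-order: [13, 29, 61, 62, 64, 70, 75]


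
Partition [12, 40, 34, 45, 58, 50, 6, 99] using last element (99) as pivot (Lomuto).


Pivot: 99
  12 <= 99: advance i (no swap)
  40 <= 99: advance i (no swap)
  34 <= 99: advance i (no swap)
  45 <= 99: advance i (no swap)
  58 <= 99: advance i (no swap)
  50 <= 99: advance i (no swap)
  6 <= 99: advance i (no swap)
Place pivot at 7: [12, 40, 34, 45, 58, 50, 6, 99]

Partitioned: [12, 40, 34, 45, 58, 50, 6, 99]


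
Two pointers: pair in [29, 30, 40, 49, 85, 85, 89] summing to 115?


lo=0(29)+hi=6(89)=118
lo=0(29)+hi=5(85)=114
lo=1(30)+hi=5(85)=115

Yes: 30+85=115


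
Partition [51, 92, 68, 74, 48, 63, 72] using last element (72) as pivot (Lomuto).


Pivot: 72
  51 <= 72: advance i (no swap)
  68 <= 72: swap -> [51, 68, 92, 74, 48, 63, 72]
  48 <= 72: swap -> [51, 68, 48, 74, 92, 63, 72]
  63 <= 72: swap -> [51, 68, 48, 63, 92, 74, 72]
Place pivot at 4: [51, 68, 48, 63, 72, 74, 92]

Partitioned: [51, 68, 48, 63, 72, 74, 92]


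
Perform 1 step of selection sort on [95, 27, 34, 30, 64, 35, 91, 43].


Initial: [95, 27, 34, 30, 64, 35, 91, 43]
Step 1: min=27 at 1
  Swap: [27, 95, 34, 30, 64, 35, 91, 43]

After 1 step: [27, 95, 34, 30, 64, 35, 91, 43]


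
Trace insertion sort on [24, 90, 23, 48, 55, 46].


Initial: [24, 90, 23, 48, 55, 46]
Insert 90: [24, 90, 23, 48, 55, 46]
Insert 23: [23, 24, 90, 48, 55, 46]
Insert 48: [23, 24, 48, 90, 55, 46]
Insert 55: [23, 24, 48, 55, 90, 46]
Insert 46: [23, 24, 46, 48, 55, 90]

Sorted: [23, 24, 46, 48, 55, 90]


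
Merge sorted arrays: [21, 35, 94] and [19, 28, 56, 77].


Take 19 from B
Take 21 from A
Take 28 from B
Take 35 from A
Take 56 from B
Take 77 from B

Merged: [19, 21, 28, 35, 56, 77, 94]


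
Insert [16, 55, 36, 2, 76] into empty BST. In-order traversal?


Insert 16: root
Insert 55: R from 16
Insert 36: R from 16 -> L from 55
Insert 2: L from 16
Insert 76: R from 16 -> R from 55

In-order: [2, 16, 36, 55, 76]


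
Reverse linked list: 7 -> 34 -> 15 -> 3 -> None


Step 1: curr=7, set curr.next=prev(None) | reversed so far: 7
Step 2: curr=34, set curr.next=prev(7) | reversed so far: 34 -> 7
Step 3: curr=15, set curr.next=prev(34) | reversed so far: 15 -> 34 -> 7
Step 4: curr=3, set curr.next=prev(15) | reversed so far: 3 -> 15 -> 34 -> 7

3 -> 15 -> 34 -> 7 -> None


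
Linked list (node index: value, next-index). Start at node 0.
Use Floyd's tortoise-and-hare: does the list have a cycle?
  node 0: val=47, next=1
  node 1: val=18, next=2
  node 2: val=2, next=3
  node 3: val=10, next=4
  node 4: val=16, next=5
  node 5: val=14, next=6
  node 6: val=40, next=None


Floyd's tortoise (slow, +1) and hare (fast, +2):
  init: slow=0, fast=0
  step 1: slow=1, fast=2
  step 2: slow=2, fast=4
  step 3: slow=3, fast=6
  step 4: fast -> None, no cycle

Cycle: no


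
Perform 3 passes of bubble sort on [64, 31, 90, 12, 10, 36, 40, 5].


Initial: [64, 31, 90, 12, 10, 36, 40, 5]
Pass 1: [31, 64, 12, 10, 36, 40, 5, 90] (6 swaps)
Pass 2: [31, 12, 10, 36, 40, 5, 64, 90] (5 swaps)
Pass 3: [12, 10, 31, 36, 5, 40, 64, 90] (3 swaps)

After 3 passes: [12, 10, 31, 36, 5, 40, 64, 90]


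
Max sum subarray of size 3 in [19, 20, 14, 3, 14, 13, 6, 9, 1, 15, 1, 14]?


[0:3]: 53
[1:4]: 37
[2:5]: 31
[3:6]: 30
[4:7]: 33
[5:8]: 28
[6:9]: 16
[7:10]: 25
[8:11]: 17
[9:12]: 30

Max: 53 at [0:3]


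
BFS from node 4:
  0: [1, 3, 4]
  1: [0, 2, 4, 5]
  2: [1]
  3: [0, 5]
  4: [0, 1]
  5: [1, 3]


Visit 4, enqueue [0, 1]
Visit 0, enqueue [3]
Visit 1, enqueue [2, 5]
Visit 3, enqueue []
Visit 2, enqueue []
Visit 5, enqueue []

BFS order: [4, 0, 1, 3, 2, 5]


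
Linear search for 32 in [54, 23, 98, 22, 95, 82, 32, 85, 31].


i=0: 54!=32
i=1: 23!=32
i=2: 98!=32
i=3: 22!=32
i=4: 95!=32
i=5: 82!=32
i=6: 32==32 found!

Found at 6, 7 comps


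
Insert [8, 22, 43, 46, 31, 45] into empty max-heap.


Insert 8: [8]
Insert 22: [22, 8]
Insert 43: [43, 8, 22]
Insert 46: [46, 43, 22, 8]
Insert 31: [46, 43, 22, 8, 31]
Insert 45: [46, 43, 45, 8, 31, 22]

Final heap: [46, 43, 45, 8, 31, 22]


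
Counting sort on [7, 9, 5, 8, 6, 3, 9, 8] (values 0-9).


Input: [7, 9, 5, 8, 6, 3, 9, 8]
Counts: [0, 0, 0, 1, 0, 1, 1, 1, 2, 2]

Sorted: [3, 5, 6, 7, 8, 8, 9, 9]


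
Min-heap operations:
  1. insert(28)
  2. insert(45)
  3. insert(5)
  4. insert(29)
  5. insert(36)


insert(28) -> [28]
insert(45) -> [28, 45]
insert(5) -> [5, 45, 28]
insert(29) -> [5, 29, 28, 45]
insert(36) -> [5, 29, 28, 45, 36]

Final heap: [5, 29, 28, 45, 36]


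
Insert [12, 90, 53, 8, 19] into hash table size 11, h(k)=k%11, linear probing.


Insert 12: h=1 -> slot 1
Insert 90: h=2 -> slot 2
Insert 53: h=9 -> slot 9
Insert 8: h=8 -> slot 8
Insert 19: h=8, 2 probes -> slot 10

Table: [None, 12, 90, None, None, None, None, None, 8, 53, 19]


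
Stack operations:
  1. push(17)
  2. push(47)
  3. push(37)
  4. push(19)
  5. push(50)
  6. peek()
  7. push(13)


push(17) -> [17]
push(47) -> [17, 47]
push(37) -> [17, 47, 37]
push(19) -> [17, 47, 37, 19]
push(50) -> [17, 47, 37, 19, 50]
peek()->50
push(13) -> [17, 47, 37, 19, 50, 13]

Final stack: [17, 47, 37, 19, 50, 13]


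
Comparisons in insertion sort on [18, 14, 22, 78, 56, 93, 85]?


Algorithm: insertion sort
Input: [18, 14, 22, 78, 56, 93, 85]
Sorted: [14, 18, 22, 56, 78, 85, 93]

8


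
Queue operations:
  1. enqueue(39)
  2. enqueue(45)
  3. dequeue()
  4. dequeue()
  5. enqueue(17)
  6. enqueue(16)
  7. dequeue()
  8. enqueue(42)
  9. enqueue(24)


enqueue(39) -> [39]
enqueue(45) -> [39, 45]
dequeue()->39, [45]
dequeue()->45, []
enqueue(17) -> [17]
enqueue(16) -> [17, 16]
dequeue()->17, [16]
enqueue(42) -> [16, 42]
enqueue(24) -> [16, 42, 24]

Final queue: [16, 42, 24]


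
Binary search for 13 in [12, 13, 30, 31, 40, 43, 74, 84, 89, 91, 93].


Step 1: lo=0, hi=10, mid=5, val=43
Step 2: lo=0, hi=4, mid=2, val=30
Step 3: lo=0, hi=1, mid=0, val=12
Step 4: lo=1, hi=1, mid=1, val=13

Found at index 1


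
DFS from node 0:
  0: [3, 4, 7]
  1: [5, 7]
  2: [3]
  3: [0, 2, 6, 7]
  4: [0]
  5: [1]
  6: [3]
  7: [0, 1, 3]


Visit 0, push [7, 4, 3]
Visit 3, push [7, 6, 2]
Visit 2, push []
Visit 6, push []
Visit 7, push [1]
Visit 1, push [5]
Visit 5, push []
Visit 4, push []

DFS order: [0, 3, 2, 6, 7, 1, 5, 4]


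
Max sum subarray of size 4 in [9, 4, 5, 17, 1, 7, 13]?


[0:4]: 35
[1:5]: 27
[2:6]: 30
[3:7]: 38

Max: 38 at [3:7]


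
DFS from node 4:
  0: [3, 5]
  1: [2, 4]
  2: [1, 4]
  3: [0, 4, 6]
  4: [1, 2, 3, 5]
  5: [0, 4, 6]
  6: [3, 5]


Visit 4, push [5, 3, 2, 1]
Visit 1, push [2]
Visit 2, push []
Visit 3, push [6, 0]
Visit 0, push [5]
Visit 5, push [6]
Visit 6, push []

DFS order: [4, 1, 2, 3, 0, 5, 6]


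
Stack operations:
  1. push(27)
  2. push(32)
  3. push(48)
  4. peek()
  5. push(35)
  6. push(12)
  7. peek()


push(27) -> [27]
push(32) -> [27, 32]
push(48) -> [27, 32, 48]
peek()->48
push(35) -> [27, 32, 48, 35]
push(12) -> [27, 32, 48, 35, 12]
peek()->12

Final stack: [27, 32, 48, 35, 12]


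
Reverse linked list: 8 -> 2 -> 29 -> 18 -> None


Step 1: curr=8, set curr.next=prev(None) | reversed so far: 8
Step 2: curr=2, set curr.next=prev(8) | reversed so far: 2 -> 8
Step 3: curr=29, set curr.next=prev(2) | reversed so far: 29 -> 2 -> 8
Step 4: curr=18, set curr.next=prev(29) | reversed so far: 18 -> 29 -> 2 -> 8

18 -> 29 -> 2 -> 8 -> None


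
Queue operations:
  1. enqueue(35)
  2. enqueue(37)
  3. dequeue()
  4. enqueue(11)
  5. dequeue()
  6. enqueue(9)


enqueue(35) -> [35]
enqueue(37) -> [35, 37]
dequeue()->35, [37]
enqueue(11) -> [37, 11]
dequeue()->37, [11]
enqueue(9) -> [11, 9]

Final queue: [11, 9]


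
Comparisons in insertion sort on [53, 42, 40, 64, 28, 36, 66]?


Algorithm: insertion sort
Input: [53, 42, 40, 64, 28, 36, 66]
Sorted: [28, 36, 40, 42, 53, 64, 66]

14


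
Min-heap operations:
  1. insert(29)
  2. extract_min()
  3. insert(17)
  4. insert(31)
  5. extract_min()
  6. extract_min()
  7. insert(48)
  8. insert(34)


insert(29) -> [29]
extract_min()->29, []
insert(17) -> [17]
insert(31) -> [17, 31]
extract_min()->17, [31]
extract_min()->31, []
insert(48) -> [48]
insert(34) -> [34, 48]

Final heap: [34, 48]


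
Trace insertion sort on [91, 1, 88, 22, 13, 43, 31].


Initial: [91, 1, 88, 22, 13, 43, 31]
Insert 1: [1, 91, 88, 22, 13, 43, 31]
Insert 88: [1, 88, 91, 22, 13, 43, 31]
Insert 22: [1, 22, 88, 91, 13, 43, 31]
Insert 13: [1, 13, 22, 88, 91, 43, 31]
Insert 43: [1, 13, 22, 43, 88, 91, 31]
Insert 31: [1, 13, 22, 31, 43, 88, 91]

Sorted: [1, 13, 22, 31, 43, 88, 91]


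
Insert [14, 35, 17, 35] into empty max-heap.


Insert 14: [14]
Insert 35: [35, 14]
Insert 17: [35, 14, 17]
Insert 35: [35, 35, 17, 14]

Final heap: [35, 35, 17, 14]


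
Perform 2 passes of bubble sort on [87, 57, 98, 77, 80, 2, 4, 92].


Initial: [87, 57, 98, 77, 80, 2, 4, 92]
Pass 1: [57, 87, 77, 80, 2, 4, 92, 98] (6 swaps)
Pass 2: [57, 77, 80, 2, 4, 87, 92, 98] (4 swaps)

After 2 passes: [57, 77, 80, 2, 4, 87, 92, 98]


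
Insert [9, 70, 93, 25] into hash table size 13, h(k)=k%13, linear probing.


Insert 9: h=9 -> slot 9
Insert 70: h=5 -> slot 5
Insert 93: h=2 -> slot 2
Insert 25: h=12 -> slot 12

Table: [None, None, 93, None, None, 70, None, None, None, 9, None, None, 25]


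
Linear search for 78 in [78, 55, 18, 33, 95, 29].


i=0: 78==78 found!

Found at 0, 1 comps


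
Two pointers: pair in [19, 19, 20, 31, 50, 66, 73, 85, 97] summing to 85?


lo=0(19)+hi=8(97)=116
lo=0(19)+hi=7(85)=104
lo=0(19)+hi=6(73)=92
lo=0(19)+hi=5(66)=85

Yes: 19+66=85


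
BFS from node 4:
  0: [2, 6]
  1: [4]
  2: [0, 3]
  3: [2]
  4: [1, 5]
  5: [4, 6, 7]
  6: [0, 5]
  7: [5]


Visit 4, enqueue [1, 5]
Visit 1, enqueue []
Visit 5, enqueue [6, 7]
Visit 6, enqueue [0]
Visit 7, enqueue []
Visit 0, enqueue [2]
Visit 2, enqueue [3]
Visit 3, enqueue []

BFS order: [4, 1, 5, 6, 7, 0, 2, 3]


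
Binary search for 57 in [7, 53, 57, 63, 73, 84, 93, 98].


Step 1: lo=0, hi=7, mid=3, val=63
Step 2: lo=0, hi=2, mid=1, val=53
Step 3: lo=2, hi=2, mid=2, val=57

Found at index 2


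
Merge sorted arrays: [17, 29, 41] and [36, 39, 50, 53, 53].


Take 17 from A
Take 29 from A
Take 36 from B
Take 39 from B
Take 41 from A

Merged: [17, 29, 36, 39, 41, 50, 53, 53]


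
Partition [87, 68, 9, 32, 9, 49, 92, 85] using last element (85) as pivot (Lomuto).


Pivot: 85
  68 <= 85: swap -> [68, 87, 9, 32, 9, 49, 92, 85]
  9 <= 85: swap -> [68, 9, 87, 32, 9, 49, 92, 85]
  32 <= 85: swap -> [68, 9, 32, 87, 9, 49, 92, 85]
  9 <= 85: swap -> [68, 9, 32, 9, 87, 49, 92, 85]
  49 <= 85: swap -> [68, 9, 32, 9, 49, 87, 92, 85]
Place pivot at 5: [68, 9, 32, 9, 49, 85, 92, 87]

Partitioned: [68, 9, 32, 9, 49, 85, 92, 87]


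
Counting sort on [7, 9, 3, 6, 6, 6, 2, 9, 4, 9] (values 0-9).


Input: [7, 9, 3, 6, 6, 6, 2, 9, 4, 9]
Counts: [0, 0, 1, 1, 1, 0, 3, 1, 0, 3]

Sorted: [2, 3, 4, 6, 6, 6, 7, 9, 9, 9]


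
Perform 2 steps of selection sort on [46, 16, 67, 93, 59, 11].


Initial: [46, 16, 67, 93, 59, 11]
Step 1: min=11 at 5
  Swap: [11, 16, 67, 93, 59, 46]
Step 2: min=16 at 1
  Swap: [11, 16, 67, 93, 59, 46]

After 2 steps: [11, 16, 67, 93, 59, 46]


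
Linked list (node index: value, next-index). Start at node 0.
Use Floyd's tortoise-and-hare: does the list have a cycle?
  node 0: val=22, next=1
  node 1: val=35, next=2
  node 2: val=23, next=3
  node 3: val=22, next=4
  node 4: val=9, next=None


Floyd's tortoise (slow, +1) and hare (fast, +2):
  init: slow=0, fast=0
  step 1: slow=1, fast=2
  step 2: slow=2, fast=4
  step 3: fast -> None, no cycle

Cycle: no


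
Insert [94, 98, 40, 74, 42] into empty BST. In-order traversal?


Insert 94: root
Insert 98: R from 94
Insert 40: L from 94
Insert 74: L from 94 -> R from 40
Insert 42: L from 94 -> R from 40 -> L from 74

In-order: [40, 42, 74, 94, 98]


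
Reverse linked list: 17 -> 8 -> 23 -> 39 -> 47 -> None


Step 1: curr=17, set curr.next=prev(None) | reversed so far: 17
Step 2: curr=8, set curr.next=prev(17) | reversed so far: 8 -> 17
Step 3: curr=23, set curr.next=prev(8) | reversed so far: 23 -> 8 -> 17
Step 4: curr=39, set curr.next=prev(23) | reversed so far: 39 -> 23 -> 8 -> 17
Step 5: curr=47, set curr.next=prev(39) | reversed so far: 47 -> 39 -> 23 -> 8 -> 17

47 -> 39 -> 23 -> 8 -> 17 -> None


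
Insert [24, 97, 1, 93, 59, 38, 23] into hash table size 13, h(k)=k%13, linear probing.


Insert 24: h=11 -> slot 11
Insert 97: h=6 -> slot 6
Insert 1: h=1 -> slot 1
Insert 93: h=2 -> slot 2
Insert 59: h=7 -> slot 7
Insert 38: h=12 -> slot 12
Insert 23: h=10 -> slot 10

Table: [None, 1, 93, None, None, None, 97, 59, None, None, 23, 24, 38]


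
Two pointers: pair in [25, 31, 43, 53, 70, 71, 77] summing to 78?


lo=0(25)+hi=6(77)=102
lo=0(25)+hi=5(71)=96
lo=0(25)+hi=4(70)=95
lo=0(25)+hi=3(53)=78

Yes: 25+53=78


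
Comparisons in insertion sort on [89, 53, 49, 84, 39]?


Algorithm: insertion sort
Input: [89, 53, 49, 84, 39]
Sorted: [39, 49, 53, 84, 89]

9


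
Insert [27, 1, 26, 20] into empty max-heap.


Insert 27: [27]
Insert 1: [27, 1]
Insert 26: [27, 1, 26]
Insert 20: [27, 20, 26, 1]

Final heap: [27, 20, 26, 1]


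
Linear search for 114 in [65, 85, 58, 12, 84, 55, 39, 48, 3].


i=0: 65!=114
i=1: 85!=114
i=2: 58!=114
i=3: 12!=114
i=4: 84!=114
i=5: 55!=114
i=6: 39!=114
i=7: 48!=114
i=8: 3!=114

Not found, 9 comps


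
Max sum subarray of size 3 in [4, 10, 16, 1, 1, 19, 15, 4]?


[0:3]: 30
[1:4]: 27
[2:5]: 18
[3:6]: 21
[4:7]: 35
[5:8]: 38

Max: 38 at [5:8]


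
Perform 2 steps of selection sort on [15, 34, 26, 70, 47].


Initial: [15, 34, 26, 70, 47]
Step 1: min=15 at 0
  Swap: [15, 34, 26, 70, 47]
Step 2: min=26 at 2
  Swap: [15, 26, 34, 70, 47]

After 2 steps: [15, 26, 34, 70, 47]


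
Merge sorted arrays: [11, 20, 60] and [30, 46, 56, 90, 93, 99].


Take 11 from A
Take 20 from A
Take 30 from B
Take 46 from B
Take 56 from B
Take 60 from A

Merged: [11, 20, 30, 46, 56, 60, 90, 93, 99]


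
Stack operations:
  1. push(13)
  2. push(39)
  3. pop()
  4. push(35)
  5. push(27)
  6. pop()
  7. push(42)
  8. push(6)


push(13) -> [13]
push(39) -> [13, 39]
pop()->39, [13]
push(35) -> [13, 35]
push(27) -> [13, 35, 27]
pop()->27, [13, 35]
push(42) -> [13, 35, 42]
push(6) -> [13, 35, 42, 6]

Final stack: [13, 35, 42, 6]


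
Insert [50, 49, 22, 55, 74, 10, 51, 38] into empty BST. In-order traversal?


Insert 50: root
Insert 49: L from 50
Insert 22: L from 50 -> L from 49
Insert 55: R from 50
Insert 74: R from 50 -> R from 55
Insert 10: L from 50 -> L from 49 -> L from 22
Insert 51: R from 50 -> L from 55
Insert 38: L from 50 -> L from 49 -> R from 22

In-order: [10, 22, 38, 49, 50, 51, 55, 74]


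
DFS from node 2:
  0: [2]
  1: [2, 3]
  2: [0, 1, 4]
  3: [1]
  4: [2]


Visit 2, push [4, 1, 0]
Visit 0, push []
Visit 1, push [3]
Visit 3, push []
Visit 4, push []

DFS order: [2, 0, 1, 3, 4]


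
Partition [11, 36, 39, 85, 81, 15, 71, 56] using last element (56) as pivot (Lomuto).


Pivot: 56
  11 <= 56: advance i (no swap)
  36 <= 56: advance i (no swap)
  39 <= 56: advance i (no swap)
  15 <= 56: swap -> [11, 36, 39, 15, 81, 85, 71, 56]
Place pivot at 4: [11, 36, 39, 15, 56, 85, 71, 81]

Partitioned: [11, 36, 39, 15, 56, 85, 71, 81]


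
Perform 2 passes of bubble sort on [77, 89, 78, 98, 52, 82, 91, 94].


Initial: [77, 89, 78, 98, 52, 82, 91, 94]
Pass 1: [77, 78, 89, 52, 82, 91, 94, 98] (5 swaps)
Pass 2: [77, 78, 52, 82, 89, 91, 94, 98] (2 swaps)

After 2 passes: [77, 78, 52, 82, 89, 91, 94, 98]


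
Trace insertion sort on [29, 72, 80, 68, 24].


Initial: [29, 72, 80, 68, 24]
Insert 72: [29, 72, 80, 68, 24]
Insert 80: [29, 72, 80, 68, 24]
Insert 68: [29, 68, 72, 80, 24]
Insert 24: [24, 29, 68, 72, 80]

Sorted: [24, 29, 68, 72, 80]


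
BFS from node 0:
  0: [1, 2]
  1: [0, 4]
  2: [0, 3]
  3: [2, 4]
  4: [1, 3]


Visit 0, enqueue [1, 2]
Visit 1, enqueue [4]
Visit 2, enqueue [3]
Visit 4, enqueue []
Visit 3, enqueue []

BFS order: [0, 1, 2, 4, 3]


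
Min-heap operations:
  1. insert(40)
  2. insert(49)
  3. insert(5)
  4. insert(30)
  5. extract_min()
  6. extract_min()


insert(40) -> [40]
insert(49) -> [40, 49]
insert(5) -> [5, 49, 40]
insert(30) -> [5, 30, 40, 49]
extract_min()->5, [30, 49, 40]
extract_min()->30, [40, 49]

Final heap: [40, 49]


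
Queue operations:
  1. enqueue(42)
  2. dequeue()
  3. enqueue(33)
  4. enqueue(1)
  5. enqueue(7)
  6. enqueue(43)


enqueue(42) -> [42]
dequeue()->42, []
enqueue(33) -> [33]
enqueue(1) -> [33, 1]
enqueue(7) -> [33, 1, 7]
enqueue(43) -> [33, 1, 7, 43]

Final queue: [33, 1, 7, 43]


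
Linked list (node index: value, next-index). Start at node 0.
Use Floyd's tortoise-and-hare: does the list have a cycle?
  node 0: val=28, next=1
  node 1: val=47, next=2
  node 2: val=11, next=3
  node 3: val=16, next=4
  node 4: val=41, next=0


Floyd's tortoise (slow, +1) and hare (fast, +2):
  init: slow=0, fast=0
  step 1: slow=1, fast=2
  step 2: slow=2, fast=4
  step 3: slow=3, fast=1
  step 4: slow=4, fast=3
  step 5: slow=0, fast=0
  slow == fast at node 0: cycle detected

Cycle: yes


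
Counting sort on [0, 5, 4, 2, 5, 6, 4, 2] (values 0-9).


Input: [0, 5, 4, 2, 5, 6, 4, 2]
Counts: [1, 0, 2, 0, 2, 2, 1, 0, 0, 0]

Sorted: [0, 2, 2, 4, 4, 5, 5, 6]


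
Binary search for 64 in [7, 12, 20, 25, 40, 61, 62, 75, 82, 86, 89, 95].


Step 1: lo=0, hi=11, mid=5, val=61
Step 2: lo=6, hi=11, mid=8, val=82
Step 3: lo=6, hi=7, mid=6, val=62
Step 4: lo=7, hi=7, mid=7, val=75

Not found


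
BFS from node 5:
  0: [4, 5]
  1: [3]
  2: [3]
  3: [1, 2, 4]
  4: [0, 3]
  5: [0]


Visit 5, enqueue [0]
Visit 0, enqueue [4]
Visit 4, enqueue [3]
Visit 3, enqueue [1, 2]
Visit 1, enqueue []
Visit 2, enqueue []

BFS order: [5, 0, 4, 3, 1, 2]


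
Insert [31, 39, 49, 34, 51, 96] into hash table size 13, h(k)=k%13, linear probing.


Insert 31: h=5 -> slot 5
Insert 39: h=0 -> slot 0
Insert 49: h=10 -> slot 10
Insert 34: h=8 -> slot 8
Insert 51: h=12 -> slot 12
Insert 96: h=5, 1 probes -> slot 6

Table: [39, None, None, None, None, 31, 96, None, 34, None, 49, None, 51]


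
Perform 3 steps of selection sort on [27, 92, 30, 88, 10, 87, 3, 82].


Initial: [27, 92, 30, 88, 10, 87, 3, 82]
Step 1: min=3 at 6
  Swap: [3, 92, 30, 88, 10, 87, 27, 82]
Step 2: min=10 at 4
  Swap: [3, 10, 30, 88, 92, 87, 27, 82]
Step 3: min=27 at 6
  Swap: [3, 10, 27, 88, 92, 87, 30, 82]

After 3 steps: [3, 10, 27, 88, 92, 87, 30, 82]


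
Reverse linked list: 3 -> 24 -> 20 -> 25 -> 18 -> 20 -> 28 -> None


Step 1: curr=3, set curr.next=prev(None) | reversed so far: 3
Step 2: curr=24, set curr.next=prev(3) | reversed so far: 24 -> 3
Step 3: curr=20, set curr.next=prev(24) | reversed so far: 20 -> 24 -> 3
Step 4: curr=25, set curr.next=prev(20) | reversed so far: 25 -> 20 -> 24 -> 3
Step 5: curr=18, set curr.next=prev(25) | reversed so far: 18 -> 25 -> 20 -> 24 -> 3
Step 6: curr=20, set curr.next=prev(18) | reversed so far: 20 -> 18 -> 25 -> 20 -> 24 -> 3
Step 7: curr=28, set curr.next=prev(20) | reversed so far: 28 -> 20 -> 18 -> 25 -> 20 -> 24 -> 3

28 -> 20 -> 18 -> 25 -> 20 -> 24 -> 3 -> None


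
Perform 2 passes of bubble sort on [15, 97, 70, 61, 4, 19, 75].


Initial: [15, 97, 70, 61, 4, 19, 75]
Pass 1: [15, 70, 61, 4, 19, 75, 97] (5 swaps)
Pass 2: [15, 61, 4, 19, 70, 75, 97] (3 swaps)

After 2 passes: [15, 61, 4, 19, 70, 75, 97]


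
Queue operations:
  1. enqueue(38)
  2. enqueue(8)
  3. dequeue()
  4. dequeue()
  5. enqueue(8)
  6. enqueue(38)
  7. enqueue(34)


enqueue(38) -> [38]
enqueue(8) -> [38, 8]
dequeue()->38, [8]
dequeue()->8, []
enqueue(8) -> [8]
enqueue(38) -> [8, 38]
enqueue(34) -> [8, 38, 34]

Final queue: [8, 38, 34]


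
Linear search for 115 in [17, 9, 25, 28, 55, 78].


i=0: 17!=115
i=1: 9!=115
i=2: 25!=115
i=3: 28!=115
i=4: 55!=115
i=5: 78!=115

Not found, 6 comps


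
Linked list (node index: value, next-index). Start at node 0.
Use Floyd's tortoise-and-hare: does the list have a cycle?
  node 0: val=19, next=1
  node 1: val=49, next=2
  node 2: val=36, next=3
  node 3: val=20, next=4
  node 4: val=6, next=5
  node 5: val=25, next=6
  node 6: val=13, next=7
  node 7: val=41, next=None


Floyd's tortoise (slow, +1) and hare (fast, +2):
  init: slow=0, fast=0
  step 1: slow=1, fast=2
  step 2: slow=2, fast=4
  step 3: slow=3, fast=6
  step 4: fast 6->7->None, no cycle

Cycle: no


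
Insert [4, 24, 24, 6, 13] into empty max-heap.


Insert 4: [4]
Insert 24: [24, 4]
Insert 24: [24, 4, 24]
Insert 6: [24, 6, 24, 4]
Insert 13: [24, 13, 24, 4, 6]

Final heap: [24, 13, 24, 4, 6]


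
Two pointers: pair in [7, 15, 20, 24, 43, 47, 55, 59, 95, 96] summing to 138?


lo=0(7)+hi=9(96)=103
lo=1(15)+hi=9(96)=111
lo=2(20)+hi=9(96)=116
lo=3(24)+hi=9(96)=120
lo=4(43)+hi=9(96)=139
lo=4(43)+hi=8(95)=138

Yes: 43+95=138


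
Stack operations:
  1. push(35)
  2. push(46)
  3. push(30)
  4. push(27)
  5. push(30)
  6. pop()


push(35) -> [35]
push(46) -> [35, 46]
push(30) -> [35, 46, 30]
push(27) -> [35, 46, 30, 27]
push(30) -> [35, 46, 30, 27, 30]
pop()->30, [35, 46, 30, 27]

Final stack: [35, 46, 30, 27]


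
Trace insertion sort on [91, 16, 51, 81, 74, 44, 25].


Initial: [91, 16, 51, 81, 74, 44, 25]
Insert 16: [16, 91, 51, 81, 74, 44, 25]
Insert 51: [16, 51, 91, 81, 74, 44, 25]
Insert 81: [16, 51, 81, 91, 74, 44, 25]
Insert 74: [16, 51, 74, 81, 91, 44, 25]
Insert 44: [16, 44, 51, 74, 81, 91, 25]
Insert 25: [16, 25, 44, 51, 74, 81, 91]

Sorted: [16, 25, 44, 51, 74, 81, 91]


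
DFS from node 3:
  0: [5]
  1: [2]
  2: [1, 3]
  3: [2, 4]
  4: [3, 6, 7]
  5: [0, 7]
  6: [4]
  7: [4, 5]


Visit 3, push [4, 2]
Visit 2, push [1]
Visit 1, push []
Visit 4, push [7, 6]
Visit 6, push []
Visit 7, push [5]
Visit 5, push [0]
Visit 0, push []

DFS order: [3, 2, 1, 4, 6, 7, 5, 0]


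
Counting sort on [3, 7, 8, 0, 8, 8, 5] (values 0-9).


Input: [3, 7, 8, 0, 8, 8, 5]
Counts: [1, 0, 0, 1, 0, 1, 0, 1, 3, 0]

Sorted: [0, 3, 5, 7, 8, 8, 8]


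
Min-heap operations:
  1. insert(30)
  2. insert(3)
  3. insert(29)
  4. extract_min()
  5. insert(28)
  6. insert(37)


insert(30) -> [30]
insert(3) -> [3, 30]
insert(29) -> [3, 30, 29]
extract_min()->3, [29, 30]
insert(28) -> [28, 30, 29]
insert(37) -> [28, 30, 29, 37]

Final heap: [28, 30, 29, 37]


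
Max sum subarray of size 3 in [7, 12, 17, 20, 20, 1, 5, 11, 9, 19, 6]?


[0:3]: 36
[1:4]: 49
[2:5]: 57
[3:6]: 41
[4:7]: 26
[5:8]: 17
[6:9]: 25
[7:10]: 39
[8:11]: 34

Max: 57 at [2:5]


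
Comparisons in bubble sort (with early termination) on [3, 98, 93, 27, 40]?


Algorithm: bubble sort (with early termination)
Input: [3, 98, 93, 27, 40]
Sorted: [3, 27, 40, 93, 98]

9


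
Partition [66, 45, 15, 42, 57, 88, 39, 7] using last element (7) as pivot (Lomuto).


Pivot: 7
Place pivot at 0: [7, 45, 15, 42, 57, 88, 39, 66]

Partitioned: [7, 45, 15, 42, 57, 88, 39, 66]


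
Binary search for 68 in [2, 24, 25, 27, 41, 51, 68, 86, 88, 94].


Step 1: lo=0, hi=9, mid=4, val=41
Step 2: lo=5, hi=9, mid=7, val=86
Step 3: lo=5, hi=6, mid=5, val=51
Step 4: lo=6, hi=6, mid=6, val=68

Found at index 6


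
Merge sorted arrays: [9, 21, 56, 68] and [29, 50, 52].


Take 9 from A
Take 21 from A
Take 29 from B
Take 50 from B
Take 52 from B

Merged: [9, 21, 29, 50, 52, 56, 68]


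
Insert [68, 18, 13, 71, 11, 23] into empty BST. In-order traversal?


Insert 68: root
Insert 18: L from 68
Insert 13: L from 68 -> L from 18
Insert 71: R from 68
Insert 11: L from 68 -> L from 18 -> L from 13
Insert 23: L from 68 -> R from 18

In-order: [11, 13, 18, 23, 68, 71]


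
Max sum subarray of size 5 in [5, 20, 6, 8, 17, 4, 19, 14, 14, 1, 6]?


[0:5]: 56
[1:6]: 55
[2:7]: 54
[3:8]: 62
[4:9]: 68
[5:10]: 52
[6:11]: 54

Max: 68 at [4:9]


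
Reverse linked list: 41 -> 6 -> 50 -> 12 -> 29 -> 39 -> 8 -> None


Step 1: curr=41, set curr.next=prev(None) | reversed so far: 41
Step 2: curr=6, set curr.next=prev(41) | reversed so far: 6 -> 41
Step 3: curr=50, set curr.next=prev(6) | reversed so far: 50 -> 6 -> 41
Step 4: curr=12, set curr.next=prev(50) | reversed so far: 12 -> 50 -> 6 -> 41
Step 5: curr=29, set curr.next=prev(12) | reversed so far: 29 -> 12 -> 50 -> 6 -> 41
Step 6: curr=39, set curr.next=prev(29) | reversed so far: 39 -> 29 -> 12 -> 50 -> 6 -> 41
Step 7: curr=8, set curr.next=prev(39) | reversed so far: 8 -> 39 -> 29 -> 12 -> 50 -> 6 -> 41

8 -> 39 -> 29 -> 12 -> 50 -> 6 -> 41 -> None


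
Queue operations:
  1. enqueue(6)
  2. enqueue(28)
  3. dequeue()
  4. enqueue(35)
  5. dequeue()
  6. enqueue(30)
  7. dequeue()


enqueue(6) -> [6]
enqueue(28) -> [6, 28]
dequeue()->6, [28]
enqueue(35) -> [28, 35]
dequeue()->28, [35]
enqueue(30) -> [35, 30]
dequeue()->35, [30]

Final queue: [30]


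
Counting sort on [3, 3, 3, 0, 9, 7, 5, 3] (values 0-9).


Input: [3, 3, 3, 0, 9, 7, 5, 3]
Counts: [1, 0, 0, 4, 0, 1, 0, 1, 0, 1]

Sorted: [0, 3, 3, 3, 3, 5, 7, 9]


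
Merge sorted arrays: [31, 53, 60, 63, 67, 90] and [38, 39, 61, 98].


Take 31 from A
Take 38 from B
Take 39 from B
Take 53 from A
Take 60 from A
Take 61 from B
Take 63 from A
Take 67 from A
Take 90 from A

Merged: [31, 38, 39, 53, 60, 61, 63, 67, 90, 98]


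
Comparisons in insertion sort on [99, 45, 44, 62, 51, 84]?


Algorithm: insertion sort
Input: [99, 45, 44, 62, 51, 84]
Sorted: [44, 45, 51, 62, 84, 99]

10


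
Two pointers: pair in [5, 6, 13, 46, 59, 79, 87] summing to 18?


lo=0(5)+hi=6(87)=92
lo=0(5)+hi=5(79)=84
lo=0(5)+hi=4(59)=64
lo=0(5)+hi=3(46)=51
lo=0(5)+hi=2(13)=18

Yes: 5+13=18


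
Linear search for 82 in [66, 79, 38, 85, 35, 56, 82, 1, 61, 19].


i=0: 66!=82
i=1: 79!=82
i=2: 38!=82
i=3: 85!=82
i=4: 35!=82
i=5: 56!=82
i=6: 82==82 found!

Found at 6, 7 comps


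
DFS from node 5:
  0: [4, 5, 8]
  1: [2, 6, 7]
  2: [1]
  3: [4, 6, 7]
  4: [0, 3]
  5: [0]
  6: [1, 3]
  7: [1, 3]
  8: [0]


Visit 5, push [0]
Visit 0, push [8, 4]
Visit 4, push [3]
Visit 3, push [7, 6]
Visit 6, push [1]
Visit 1, push [7, 2]
Visit 2, push []
Visit 7, push []
Visit 8, push []

DFS order: [5, 0, 4, 3, 6, 1, 2, 7, 8]


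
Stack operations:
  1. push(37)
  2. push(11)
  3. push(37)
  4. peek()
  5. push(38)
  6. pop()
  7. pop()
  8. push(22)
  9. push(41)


push(37) -> [37]
push(11) -> [37, 11]
push(37) -> [37, 11, 37]
peek()->37
push(38) -> [37, 11, 37, 38]
pop()->38, [37, 11, 37]
pop()->37, [37, 11]
push(22) -> [37, 11, 22]
push(41) -> [37, 11, 22, 41]

Final stack: [37, 11, 22, 41]


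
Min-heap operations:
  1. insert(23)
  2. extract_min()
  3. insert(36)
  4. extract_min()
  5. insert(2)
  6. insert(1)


insert(23) -> [23]
extract_min()->23, []
insert(36) -> [36]
extract_min()->36, []
insert(2) -> [2]
insert(1) -> [1, 2]

Final heap: [1, 2]


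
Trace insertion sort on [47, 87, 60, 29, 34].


Initial: [47, 87, 60, 29, 34]
Insert 87: [47, 87, 60, 29, 34]
Insert 60: [47, 60, 87, 29, 34]
Insert 29: [29, 47, 60, 87, 34]
Insert 34: [29, 34, 47, 60, 87]

Sorted: [29, 34, 47, 60, 87]


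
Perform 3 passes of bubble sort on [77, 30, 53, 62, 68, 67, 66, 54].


Initial: [77, 30, 53, 62, 68, 67, 66, 54]
Pass 1: [30, 53, 62, 68, 67, 66, 54, 77] (7 swaps)
Pass 2: [30, 53, 62, 67, 66, 54, 68, 77] (3 swaps)
Pass 3: [30, 53, 62, 66, 54, 67, 68, 77] (2 swaps)

After 3 passes: [30, 53, 62, 66, 54, 67, 68, 77]


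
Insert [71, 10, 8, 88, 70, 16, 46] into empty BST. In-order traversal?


Insert 71: root
Insert 10: L from 71
Insert 8: L from 71 -> L from 10
Insert 88: R from 71
Insert 70: L from 71 -> R from 10
Insert 16: L from 71 -> R from 10 -> L from 70
Insert 46: L from 71 -> R from 10 -> L from 70 -> R from 16

In-order: [8, 10, 16, 46, 70, 71, 88]


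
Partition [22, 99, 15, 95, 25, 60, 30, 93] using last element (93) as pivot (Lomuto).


Pivot: 93
  22 <= 93: advance i (no swap)
  15 <= 93: swap -> [22, 15, 99, 95, 25, 60, 30, 93]
  25 <= 93: swap -> [22, 15, 25, 95, 99, 60, 30, 93]
  60 <= 93: swap -> [22, 15, 25, 60, 99, 95, 30, 93]
  30 <= 93: swap -> [22, 15, 25, 60, 30, 95, 99, 93]
Place pivot at 5: [22, 15, 25, 60, 30, 93, 99, 95]

Partitioned: [22, 15, 25, 60, 30, 93, 99, 95]


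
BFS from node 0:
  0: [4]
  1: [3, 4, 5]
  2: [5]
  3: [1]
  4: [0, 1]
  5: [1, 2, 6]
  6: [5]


Visit 0, enqueue [4]
Visit 4, enqueue [1]
Visit 1, enqueue [3, 5]
Visit 3, enqueue []
Visit 5, enqueue [2, 6]
Visit 2, enqueue []
Visit 6, enqueue []

BFS order: [0, 4, 1, 3, 5, 2, 6]


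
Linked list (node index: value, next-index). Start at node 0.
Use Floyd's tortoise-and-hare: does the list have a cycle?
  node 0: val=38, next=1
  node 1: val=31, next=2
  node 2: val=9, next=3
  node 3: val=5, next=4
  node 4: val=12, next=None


Floyd's tortoise (slow, +1) and hare (fast, +2):
  init: slow=0, fast=0
  step 1: slow=1, fast=2
  step 2: slow=2, fast=4
  step 3: fast -> None, no cycle

Cycle: no


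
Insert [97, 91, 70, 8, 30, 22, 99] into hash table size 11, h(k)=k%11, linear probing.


Insert 97: h=9 -> slot 9
Insert 91: h=3 -> slot 3
Insert 70: h=4 -> slot 4
Insert 8: h=8 -> slot 8
Insert 30: h=8, 2 probes -> slot 10
Insert 22: h=0 -> slot 0
Insert 99: h=0, 1 probes -> slot 1

Table: [22, 99, None, 91, 70, None, None, None, 8, 97, 30]


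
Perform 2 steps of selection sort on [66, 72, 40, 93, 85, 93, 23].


Initial: [66, 72, 40, 93, 85, 93, 23]
Step 1: min=23 at 6
  Swap: [23, 72, 40, 93, 85, 93, 66]
Step 2: min=40 at 2
  Swap: [23, 40, 72, 93, 85, 93, 66]

After 2 steps: [23, 40, 72, 93, 85, 93, 66]


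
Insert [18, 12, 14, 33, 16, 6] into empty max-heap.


Insert 18: [18]
Insert 12: [18, 12]
Insert 14: [18, 12, 14]
Insert 33: [33, 18, 14, 12]
Insert 16: [33, 18, 14, 12, 16]
Insert 6: [33, 18, 14, 12, 16, 6]

Final heap: [33, 18, 14, 12, 16, 6]


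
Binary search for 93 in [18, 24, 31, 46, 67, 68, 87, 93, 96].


Step 1: lo=0, hi=8, mid=4, val=67
Step 2: lo=5, hi=8, mid=6, val=87
Step 3: lo=7, hi=8, mid=7, val=93

Found at index 7


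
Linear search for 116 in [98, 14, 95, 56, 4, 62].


i=0: 98!=116
i=1: 14!=116
i=2: 95!=116
i=3: 56!=116
i=4: 4!=116
i=5: 62!=116

Not found, 6 comps


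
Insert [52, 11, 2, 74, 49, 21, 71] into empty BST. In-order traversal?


Insert 52: root
Insert 11: L from 52
Insert 2: L from 52 -> L from 11
Insert 74: R from 52
Insert 49: L from 52 -> R from 11
Insert 21: L from 52 -> R from 11 -> L from 49
Insert 71: R from 52 -> L from 74

In-order: [2, 11, 21, 49, 52, 71, 74]


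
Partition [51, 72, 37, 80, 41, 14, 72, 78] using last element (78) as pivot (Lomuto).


Pivot: 78
  51 <= 78: advance i (no swap)
  72 <= 78: advance i (no swap)
  37 <= 78: advance i (no swap)
  41 <= 78: swap -> [51, 72, 37, 41, 80, 14, 72, 78]
  14 <= 78: swap -> [51, 72, 37, 41, 14, 80, 72, 78]
  72 <= 78: swap -> [51, 72, 37, 41, 14, 72, 80, 78]
Place pivot at 6: [51, 72, 37, 41, 14, 72, 78, 80]

Partitioned: [51, 72, 37, 41, 14, 72, 78, 80]


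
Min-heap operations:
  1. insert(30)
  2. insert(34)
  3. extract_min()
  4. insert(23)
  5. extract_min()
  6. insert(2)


insert(30) -> [30]
insert(34) -> [30, 34]
extract_min()->30, [34]
insert(23) -> [23, 34]
extract_min()->23, [34]
insert(2) -> [2, 34]

Final heap: [2, 34]


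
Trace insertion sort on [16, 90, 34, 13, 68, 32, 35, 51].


Initial: [16, 90, 34, 13, 68, 32, 35, 51]
Insert 90: [16, 90, 34, 13, 68, 32, 35, 51]
Insert 34: [16, 34, 90, 13, 68, 32, 35, 51]
Insert 13: [13, 16, 34, 90, 68, 32, 35, 51]
Insert 68: [13, 16, 34, 68, 90, 32, 35, 51]
Insert 32: [13, 16, 32, 34, 68, 90, 35, 51]
Insert 35: [13, 16, 32, 34, 35, 68, 90, 51]
Insert 51: [13, 16, 32, 34, 35, 51, 68, 90]

Sorted: [13, 16, 32, 34, 35, 51, 68, 90]


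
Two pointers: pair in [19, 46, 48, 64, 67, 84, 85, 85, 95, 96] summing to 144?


lo=0(19)+hi=9(96)=115
lo=1(46)+hi=9(96)=142
lo=2(48)+hi=9(96)=144

Yes: 48+96=144


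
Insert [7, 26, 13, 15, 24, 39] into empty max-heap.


Insert 7: [7]
Insert 26: [26, 7]
Insert 13: [26, 7, 13]
Insert 15: [26, 15, 13, 7]
Insert 24: [26, 24, 13, 7, 15]
Insert 39: [39, 24, 26, 7, 15, 13]

Final heap: [39, 24, 26, 7, 15, 13]


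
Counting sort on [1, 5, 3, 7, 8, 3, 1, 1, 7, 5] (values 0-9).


Input: [1, 5, 3, 7, 8, 3, 1, 1, 7, 5]
Counts: [0, 3, 0, 2, 0, 2, 0, 2, 1, 0]

Sorted: [1, 1, 1, 3, 3, 5, 5, 7, 7, 8]


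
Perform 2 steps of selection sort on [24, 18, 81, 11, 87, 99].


Initial: [24, 18, 81, 11, 87, 99]
Step 1: min=11 at 3
  Swap: [11, 18, 81, 24, 87, 99]
Step 2: min=18 at 1
  Swap: [11, 18, 81, 24, 87, 99]

After 2 steps: [11, 18, 81, 24, 87, 99]


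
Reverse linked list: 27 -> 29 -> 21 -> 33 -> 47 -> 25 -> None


Step 1: curr=27, set curr.next=prev(None) | reversed so far: 27
Step 2: curr=29, set curr.next=prev(27) | reversed so far: 29 -> 27
Step 3: curr=21, set curr.next=prev(29) | reversed so far: 21 -> 29 -> 27
Step 4: curr=33, set curr.next=prev(21) | reversed so far: 33 -> 21 -> 29 -> 27
Step 5: curr=47, set curr.next=prev(33) | reversed so far: 47 -> 33 -> 21 -> 29 -> 27
Step 6: curr=25, set curr.next=prev(47) | reversed so far: 25 -> 47 -> 33 -> 21 -> 29 -> 27

25 -> 47 -> 33 -> 21 -> 29 -> 27 -> None


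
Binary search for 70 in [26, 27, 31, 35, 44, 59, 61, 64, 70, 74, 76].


Step 1: lo=0, hi=10, mid=5, val=59
Step 2: lo=6, hi=10, mid=8, val=70

Found at index 8


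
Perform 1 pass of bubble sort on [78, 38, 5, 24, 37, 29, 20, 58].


Initial: [78, 38, 5, 24, 37, 29, 20, 58]
Pass 1: [38, 5, 24, 37, 29, 20, 58, 78] (7 swaps)

After 1 pass: [38, 5, 24, 37, 29, 20, 58, 78]


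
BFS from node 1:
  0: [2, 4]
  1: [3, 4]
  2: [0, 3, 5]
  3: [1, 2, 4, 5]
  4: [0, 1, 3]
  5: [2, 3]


Visit 1, enqueue [3, 4]
Visit 3, enqueue [2, 5]
Visit 4, enqueue [0]
Visit 2, enqueue []
Visit 5, enqueue []
Visit 0, enqueue []

BFS order: [1, 3, 4, 2, 5, 0]


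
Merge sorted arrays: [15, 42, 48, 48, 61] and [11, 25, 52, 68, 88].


Take 11 from B
Take 15 from A
Take 25 from B
Take 42 from A
Take 48 from A
Take 48 from A
Take 52 from B
Take 61 from A

Merged: [11, 15, 25, 42, 48, 48, 52, 61, 68, 88]


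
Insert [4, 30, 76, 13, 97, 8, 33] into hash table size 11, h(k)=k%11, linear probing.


Insert 4: h=4 -> slot 4
Insert 30: h=8 -> slot 8
Insert 76: h=10 -> slot 10
Insert 13: h=2 -> slot 2
Insert 97: h=9 -> slot 9
Insert 8: h=8, 3 probes -> slot 0
Insert 33: h=0, 1 probes -> slot 1

Table: [8, 33, 13, None, 4, None, None, None, 30, 97, 76]


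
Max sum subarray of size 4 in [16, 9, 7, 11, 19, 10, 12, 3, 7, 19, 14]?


[0:4]: 43
[1:5]: 46
[2:6]: 47
[3:7]: 52
[4:8]: 44
[5:9]: 32
[6:10]: 41
[7:11]: 43

Max: 52 at [3:7]


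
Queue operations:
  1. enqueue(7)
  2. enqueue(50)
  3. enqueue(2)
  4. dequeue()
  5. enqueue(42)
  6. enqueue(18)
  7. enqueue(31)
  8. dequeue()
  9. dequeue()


enqueue(7) -> [7]
enqueue(50) -> [7, 50]
enqueue(2) -> [7, 50, 2]
dequeue()->7, [50, 2]
enqueue(42) -> [50, 2, 42]
enqueue(18) -> [50, 2, 42, 18]
enqueue(31) -> [50, 2, 42, 18, 31]
dequeue()->50, [2, 42, 18, 31]
dequeue()->2, [42, 18, 31]

Final queue: [42, 18, 31]
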